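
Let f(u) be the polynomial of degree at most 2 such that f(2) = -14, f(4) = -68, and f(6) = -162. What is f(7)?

-224

Forward differences of the values at u = 2, 4, 6:
  f  : -14  -68  -162
  Δ  : -54  -94
  Δ^2: -40
The second differences are constant, confirming degree 2.
Interpolating (Newton forward form) and evaluating at u = 7 gives f(7) = -224.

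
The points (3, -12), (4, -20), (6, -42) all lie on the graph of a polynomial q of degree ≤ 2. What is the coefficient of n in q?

Write q(n) = an^2 + bn + c. Substituting each data point gives a linear system:
  9a + 3b + c = -12
  16a + 4b + c = -20
  36a + 6b + c = -42
Solving the system yields a = -1, b = -1, c = 0.
So q(n) = -n^2 - n.
The coefficient of n is -1.

-1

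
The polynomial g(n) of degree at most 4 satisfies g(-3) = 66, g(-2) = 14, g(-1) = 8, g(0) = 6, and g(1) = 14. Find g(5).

Write g(n) = an^4 + bn^3 + cn^2 + dn + e. Substituting each data point gives a linear system:
  81a - 27b + 9c - 3d + e = 66
  16a - 8b + 4c - 2d + e = 14
  a - b + c - d + e = 8
  e = 6
  a + b + c + d + e = 14
Solving the system yields a = 2, b = 5, c = 3, d = -2, e = 6.
So g(n) = 2n⁴ + 5n³ + 3n² - 2n + 6.
Then g(5) = 1946.

1946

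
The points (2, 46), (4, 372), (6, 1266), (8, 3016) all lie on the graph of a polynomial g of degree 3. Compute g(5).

730

Write g(t) = at^3 + bt^2 + ct + d. Substituting each data point gives a linear system:
  8a + 4b + 2c + d = 46
  64a + 16b + 4c + d = 372
  216a + 36b + 6c + d = 1266
  512a + 64b + 8c + d = 3016
Solving the system yields a = 6, b = -1, c = 1, d = 0.
So g(t) = 6t^3 - t^2 + t.
Then g(5) = 730.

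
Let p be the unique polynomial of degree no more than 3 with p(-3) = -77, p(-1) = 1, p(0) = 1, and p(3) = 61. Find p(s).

Using the Lagrange interpolation formula with nodes -3, -1, 0, 3:
  L_0(s) = (s + 1)s(s - 3) / -36
  L_1(s) = (s + 3)s(s - 3) / 8
  L_2(s) = (s + 3)(s + 1)(s - 3) / -9
  L_3(s) = (s + 3)(s + 1)s / 72
Then p(s) = -77·L_0(s) + 1·L_1(s) + 1·L_2(s) + 61·L_3(s).
Expanding and collecting terms gives p(s) = 3s^3 - s^2 - 4s + 1.
Check: p(0) = 1. ✓

p(s) = 3s^3 - s^2 - 4s + 1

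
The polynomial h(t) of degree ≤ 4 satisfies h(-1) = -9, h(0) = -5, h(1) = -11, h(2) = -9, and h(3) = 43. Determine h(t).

Using the Lagrange interpolation formula with nodes -1, 0, 1, 2, 3:
  L_0(t) = t(t - 1)(t - 2)(t - 3) / 24
  L_1(t) = (t + 1)(t - 1)(t - 2)(t - 3) / -6
  L_2(t) = (t + 1)t(t - 2)(t - 3) / 4
  L_3(t) = (t + 1)t(t - 1)(t - 3) / -6
  L_4(t) = (t + 1)t(t - 1)(t - 2) / 24
Then h(t) = -9·L_0(t) - 5·L_1(t) - 11·L_2(t) - 9·L_3(t) + 43·L_4(t).
Expanding and collecting terms gives h(t) = t^4 + t^3 - 6t^2 - 2t - 5.
Check: h(1) = -11. ✓

h(t) = t^4 + t^3 - 6t^2 - 2t - 5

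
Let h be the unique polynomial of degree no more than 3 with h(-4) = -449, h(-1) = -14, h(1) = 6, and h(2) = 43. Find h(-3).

Write h(t) = at^3 + bt^2 + ct + d. Substituting each data point gives a linear system:
  -64a + 16b - 4c + d = -449
  -a + b - c + d = -14
  a + b + c + d = 6
  8a + 4b + 2c + d = 43
Solving the system yields a = 6, b = -3, c = 4, d = -1.
So h(t) = 6t^3 - 3t^2 + 4t - 1.
Then h(-3) = -202.

-202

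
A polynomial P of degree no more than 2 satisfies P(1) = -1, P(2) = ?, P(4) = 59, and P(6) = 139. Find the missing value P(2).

11

The 3 known points determine the degree-2 polynomial uniquely.
Write P(n) = an^2 + bn + c. Substituting each data point gives a linear system:
  a + b + c = -1
  16a + 4b + c = 59
  36a + 6b + c = 139
Solving the system yields a = 4, b = 0, c = -5.
So P(n) = 4n² - 5.
Then P(2) = 11.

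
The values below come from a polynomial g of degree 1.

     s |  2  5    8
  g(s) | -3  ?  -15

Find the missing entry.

-9

The 2 known points determine the degree-1 polynomial uniquely.
Write g(s) = as + b. Substituting each data point gives a linear system:
  2a + b = -3
  8a + b = -15
Solving the system yields a = -2, b = 1.
So g(s) = -2s + 1.
Then g(5) = -9.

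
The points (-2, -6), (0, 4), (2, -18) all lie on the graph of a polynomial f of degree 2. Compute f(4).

Write f(u) = au^2 + bu + c. Substituting each data point gives a linear system:
  4a - 2b + c = -6
  c = 4
  4a + 2b + c = -18
Solving the system yields a = -4, b = -3, c = 4.
So f(u) = -4u^2 - 3u + 4.
Then f(4) = -72.

-72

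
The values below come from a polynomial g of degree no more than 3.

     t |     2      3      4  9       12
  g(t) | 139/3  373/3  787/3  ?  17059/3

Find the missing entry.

The 4 known points determine the degree-3 polynomial uniquely.
Write g(t) = at^3 + bt^2 + ct + d. Substituting each data point gives a linear system:
  8a + 4b + 2c + d = 139/3
  27a + 9b + 3c + d = 373/3
  64a + 16b + 4c + d = 787/3
  1728a + 144b + 12c + d = 17059/3
Solving the system yields a = 3, b = 3, c = 6, d = -5/3.
So g(t) = 3t^3 + 3t^2 + 6t - 5/3.
Then g(9) = 7447/3.

7447/3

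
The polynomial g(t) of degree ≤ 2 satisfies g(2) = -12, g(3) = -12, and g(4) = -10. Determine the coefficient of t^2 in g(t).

Write g(t) = at^2 + bt + c. Substituting each data point gives a linear system:
  4a + 2b + c = -12
  9a + 3b + c = -12
  16a + 4b + c = -10
Solving the system yields a = 1, b = -5, c = -6.
So g(t) = t² - 5t - 6.
The leading coefficient is 1.

1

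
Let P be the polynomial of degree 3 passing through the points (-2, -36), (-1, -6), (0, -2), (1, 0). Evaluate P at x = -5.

-522

Write P(x) = ax^3 + bx^2 + cx + d. Substituting each data point gives a linear system:
  -8a + 4b - 2c + d = -36
  -a + b - c + d = -6
  d = -2
  a + b + c + d = 0
Solving the system yields a = 4, b = -1, c = -1, d = -2.
So P(x) = 4x^3 - x^2 - x - 2.
Then P(-5) = -522.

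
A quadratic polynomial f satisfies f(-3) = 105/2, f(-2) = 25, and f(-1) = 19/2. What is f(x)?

Write f(x) = ax^2 + bx + c. Substituting each data point gives a linear system:
  9a - 3b + c = 105/2
  4a - 2b + c = 25
  a - b + c = 19/2
Solving the system yields a = 6, b = 5/2, c = 6.
So f(x) = 6x^2 + (5/2)x + 6.
Check: f(-3) = 105/2. ✓

f(x) = 6x^2 + (5/2)x + 6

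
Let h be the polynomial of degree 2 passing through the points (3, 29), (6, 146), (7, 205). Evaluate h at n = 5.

97

Write h(n) = an^2 + bn + c. Substituting each data point gives a linear system:
  9a + 3b + c = 29
  36a + 6b + c = 146
  49a + 7b + c = 205
Solving the system yields a = 5, b = -6, c = 2.
So h(n) = 5n^2 - 6n + 2.
Then h(5) = 97.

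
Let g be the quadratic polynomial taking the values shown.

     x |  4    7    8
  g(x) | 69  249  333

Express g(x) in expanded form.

g(x) = 6x^2 - 6x - 3

Write g(x) = ax^2 + bx + c. Substituting each data point gives a linear system:
  16a + 4b + c = 69
  49a + 7b + c = 249
  64a + 8b + c = 333
Solving the system yields a = 6, b = -6, c = -3.
So g(x) = 6x^2 - 6x - 3.
Check: g(4) = 69. ✓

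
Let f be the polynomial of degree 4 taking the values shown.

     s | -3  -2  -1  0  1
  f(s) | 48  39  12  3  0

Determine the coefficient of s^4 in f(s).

-2

Write f(s) = as^4 + bs^3 + cs^2 + ds + e. Substituting each data point gives a linear system:
  81a - 27b + 9c - 3d + e = 48
  16a - 8b + 4c - 2d + e = 39
  a - b + c - d + e = 12
  e = 3
  a + b + c + d + e = 0
Solving the system yields a = -2, b = -6, c = 5, d = 0, e = 3.
So f(s) = -2s^4 - 6s^3 + 5s^2 + 3.
The leading coefficient is -2.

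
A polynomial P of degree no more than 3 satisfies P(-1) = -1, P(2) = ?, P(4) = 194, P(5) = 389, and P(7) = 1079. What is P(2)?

14

The 4 known points determine the degree-3 polynomial uniquely.
Write P(x) = ax^3 + bx^2 + cx + d. Substituting each data point gives a linear system:
  -a + b - c + d = -1
  64a + 16b + 4c + d = 194
  125a + 25b + 5c + d = 389
  343a + 49b + 7c + d = 1079
Solving the system yields a = 3, b = 2, c = -6, d = -6.
So P(x) = 3x^3 + 2x^2 - 6x - 6.
Then P(2) = 14.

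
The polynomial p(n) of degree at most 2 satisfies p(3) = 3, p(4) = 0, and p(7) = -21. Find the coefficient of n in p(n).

Write p(n) = an^2 + bn + c. Substituting each data point gives a linear system:
  9a + 3b + c = 3
  16a + 4b + c = 0
  49a + 7b + c = -21
Solving the system yields a = -1, b = 4, c = 0.
So p(n) = -n^2 + 4n.
The coefficient of n is 4.

4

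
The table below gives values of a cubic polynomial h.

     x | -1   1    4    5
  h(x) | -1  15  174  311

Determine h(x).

h(x) = 2x^3 + x^2 + 6x + 6

Write h(x) = ax^3 + bx^2 + cx + d. Substituting each data point gives a linear system:
  -a + b - c + d = -1
  a + b + c + d = 15
  64a + 16b + 4c + d = 174
  125a + 25b + 5c + d = 311
Solving the system yields a = 2, b = 1, c = 6, d = 6.
So h(x) = 2x³ + x² + 6x + 6.
Check: h(1) = 15. ✓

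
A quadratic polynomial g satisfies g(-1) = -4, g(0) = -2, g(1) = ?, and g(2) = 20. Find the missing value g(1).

On equispaced nodes a degree-2 polynomial has vanishing third forward difference, so
  - g(-1) + 3·g(0) - 3·g(1) + g(2) = 0.
Substituting the known values and solving for g(1):
  -3·g(1) = -18
  g(1) = 6.

6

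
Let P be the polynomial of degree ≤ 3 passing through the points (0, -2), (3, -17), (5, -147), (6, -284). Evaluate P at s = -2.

Write P(s) = as^3 + bs^2 + cs + d. Substituting each data point gives a linear system:
  d = -2
  27a + 9b + 3c + d = -17
  125a + 25b + 5c + d = -147
  216a + 36b + 6c + d = -284
Solving the system yields a = -2, b = 4, c = 1, d = -2.
So P(s) = -2s³ + 4s² + s - 2.
Then P(-2) = 28.

28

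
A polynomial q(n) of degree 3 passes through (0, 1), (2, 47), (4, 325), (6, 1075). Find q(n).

Using the Lagrange interpolation formula with nodes 0, 2, 4, 6:
  L_0(n) = (n - 2)(n - 4)(n - 6) / -48
  L_1(n) = n(n - 4)(n - 6) / 16
  L_2(n) = n(n - 2)(n - 6) / -16
  L_3(n) = n(n - 2)(n - 4) / 48
Then q(n) = 1·L_0(n) + 47·L_1(n) + 325·L_2(n) + 1075·L_3(n).
Expanding and collecting terms gives q(n) = 5n^3 - n^2 + 5n + 1.
Check: q(6) = 1075. ✓

q(n) = 5n^3 - n^2 + 5n + 1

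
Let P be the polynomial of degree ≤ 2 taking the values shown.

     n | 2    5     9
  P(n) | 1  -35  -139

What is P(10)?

Write P(n) = an^2 + bn + c. Substituting each data point gives a linear system:
  4a + 2b + c = 1
  25a + 5b + c = -35
  81a + 9b + c = -139
Solving the system yields a = -2, b = 2, c = 5.
So P(n) = -2n^2 + 2n + 5.
Then P(10) = -175.

-175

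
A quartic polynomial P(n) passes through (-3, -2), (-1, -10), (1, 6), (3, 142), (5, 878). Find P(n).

Write P(n) = an^4 + bn^3 + cn^2 + dn + e. Substituting each data point gives a linear system:
  81a - 27b + 9c - 3d + e = -2
  a - b + c - d + e = -10
  a + b + c + d + e = 6
  81a + 27b + 9c + 3d + e = 142
  625a + 125b + 25c + 5d + e = 878
Solving the system yields a = 1, b = 2, c = -1, d = 6, e = -2.
So P(n) = n^4 + 2n^3 - n^2 + 6n - 2.
Check: P(-3) = -2. ✓

P(n) = n^4 + 2n^3 - n^2 + 6n - 2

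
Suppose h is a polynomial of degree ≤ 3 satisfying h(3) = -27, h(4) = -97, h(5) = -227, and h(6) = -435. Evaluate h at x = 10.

Forward differences of the values at x = 3, 4, 5, 6:
  h  : -27  -97  -227  -435
  Δ  : -70  -130  -208
  Δ^2: -60  -78
  Δ^3: -18
The third differences are constant, confirming degree 3.
Interpolating (Newton forward form) and evaluating at x = 10 gives h(10) = -2407.

-2407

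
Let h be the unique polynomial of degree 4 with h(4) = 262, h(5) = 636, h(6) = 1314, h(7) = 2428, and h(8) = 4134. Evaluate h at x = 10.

Write h(x) = ax^4 + bx^3 + cx^2 + dx + e. Substituting each data point gives a linear system:
  256a + 64b + 16c + 4d + e = 262
  625a + 125b + 25c + 5d + e = 636
  1296a + 216b + 36c + 6d + e = 1314
  2401a + 343b + 49c + 7d + e = 2428
  4096a + 512b + 64c + 8d + e = 4134
Solving the system yields a = 1, b = 0, c = 1, d = -4, e = 6.
So h(x) = x^4 + x^2 - 4x + 6.
Then h(10) = 10066.

10066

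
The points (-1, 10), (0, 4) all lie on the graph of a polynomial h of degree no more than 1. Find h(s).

h(s) = -6s + 4

Write h(s) = as + b. Substituting each data point gives a linear system:
  -a + b = 10
  b = 4
Solving the system yields a = -6, b = 4.
So h(s) = -6s + 4.
Check: h(-1) = 10. ✓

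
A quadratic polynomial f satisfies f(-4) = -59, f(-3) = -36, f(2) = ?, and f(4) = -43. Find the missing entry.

The 3 known points determine the degree-2 polynomial uniquely.
Write f(x) = ax^2 + bx + c. Substituting each data point gives a linear system:
  16a - 4b + c = -59
  9a - 3b + c = -36
  16a + 4b + c = -43
Solving the system yields a = -3, b = 2, c = -3.
So f(x) = -3x^2 + 2x - 3.
Then f(2) = -11.

-11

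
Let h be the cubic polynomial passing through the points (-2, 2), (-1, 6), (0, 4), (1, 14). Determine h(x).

h(x) = 3x^3 + 6x^2 + x + 4

Using the Lagrange interpolation formula with nodes -2, -1, 0, 1:
  L_0(x) = (x + 1)x(x - 1) / -6
  L_1(x) = (x + 2)x(x - 1) / 2
  L_2(x) = (x + 2)(x + 1)(x - 1) / -2
  L_3(x) = (x + 2)(x + 1)x / 6
Then h(x) = 2·L_0(x) + 6·L_1(x) + 4·L_2(x) + 14·L_3(x).
Expanding and collecting terms gives h(x) = 3x^3 + 6x^2 + x + 4.
Check: h(-2) = 2. ✓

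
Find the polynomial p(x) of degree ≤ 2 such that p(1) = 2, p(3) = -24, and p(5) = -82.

Using the Lagrange interpolation formula with nodes 1, 3, 5:
  L_0(x) = (x - 3)(x - 5) / 8
  L_1(x) = (x - 1)(x - 5) / -4
  L_2(x) = (x - 1)(x - 3) / 8
Then p(x) = 2·L_0(x) - 24·L_1(x) - 82·L_2(x).
Expanding and collecting terms gives p(x) = -4x^2 + 3x + 3.
Check: p(5) = -82. ✓

p(x) = -4x^2 + 3x + 3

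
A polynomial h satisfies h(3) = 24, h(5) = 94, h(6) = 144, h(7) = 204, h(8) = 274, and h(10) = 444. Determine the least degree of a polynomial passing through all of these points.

Divided differences on the nodes 3, 5, 6, 7, 8, 10:
  order 0: 24  94  144  204  274  444
  order 1: 35  50  60  70  85
  order 2: 5  5  5  5
  order 3: 0  0  0
  order 4: 0  0
  order 5: 0
The order-2 divided differences are all 5 (nonzero) and every higher order vanishes, so the data lies on a polynomial of degree exactly 2.

2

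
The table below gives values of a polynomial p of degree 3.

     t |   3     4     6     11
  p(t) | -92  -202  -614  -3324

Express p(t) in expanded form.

p(t) = -2t^3 - 6t^2 + 6t - 2

Using the Lagrange interpolation formula with nodes 3, 4, 6, 11:
  L_0(t) = (t - 4)(t - 6)(t - 11) / -24
  L_1(t) = (t - 3)(t - 6)(t - 11) / 14
  L_2(t) = (t - 3)(t - 4)(t - 11) / -30
  L_3(t) = (t - 3)(t - 4)(t - 6) / 280
Then p(t) = -92·L_0(t) - 202·L_1(t) - 614·L_2(t) - 3324·L_3(t).
Expanding and collecting terms gives p(t) = -2t^3 - 6t^2 + 6t - 2.
Check: p(11) = -3324. ✓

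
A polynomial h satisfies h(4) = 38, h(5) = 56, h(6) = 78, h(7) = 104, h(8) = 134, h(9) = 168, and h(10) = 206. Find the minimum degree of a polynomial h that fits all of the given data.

Forward differences of the values at n = 4, 5, 6, 7, 8, 9, 10:
  h  : 38  56  78  104  134  168  206
  Δ  : 18  22  26  30  34  38
  Δ^2: 4  4  4  4  4
  Δ^3: 0  0  0  0
  Δ^4: 0  0  0
  Δ^5: 0  0
  Δ^6: 0
The second differences are constant (4) and nonzero, while all higher differences vanish, so the minimal degree is 2.

2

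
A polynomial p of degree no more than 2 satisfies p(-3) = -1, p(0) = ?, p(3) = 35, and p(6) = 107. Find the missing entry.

On equispaced nodes a degree-2 polynomial has vanishing third forward difference, so
  - p(-3) + 3·p(0) - 3·p(3) + p(6) = 0.
Substituting the known values and solving for p(0):
  3·p(0) = -3
  p(0) = -1.

-1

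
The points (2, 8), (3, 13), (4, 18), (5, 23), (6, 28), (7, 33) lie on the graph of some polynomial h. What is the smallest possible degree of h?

Forward differences of the values at s = 2, 3, 4, 5, 6, 7:
  h  : 8  13  18  23  28  33
  Δ  : 5  5  5  5  5
  Δ^2: 0  0  0  0
  Δ^3: 0  0  0
  Δ^4: 0  0
  Δ^5: 0
The first differences are constant (5) and nonzero, while all higher differences vanish, so the minimal degree is 1.

1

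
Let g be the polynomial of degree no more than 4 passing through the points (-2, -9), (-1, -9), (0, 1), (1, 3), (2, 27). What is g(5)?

Using the Lagrange interpolation formula with nodes -2, -1, 0, 1, 2:
  L_0(x) = (x + 1)x(x - 1)(x - 2) / 24
  L_1(x) = (x + 2)x(x - 1)(x - 2) / -6
  L_2(x) = (x + 2)(x + 1)(x - 1)(x - 2) / 4
  L_3(x) = (x + 2)(x + 1)x(x - 2) / -6
  L_4(x) = (x + 2)(x + 1)x(x - 1) / 24
Then g(x) = -9·L_0(x) - 9·L_1(x) + 1·L_2(x) + 3·L_3(x) + 27·L_4(x).
Expanding and collecting terms gives g(x) = 2x⁴ + x³ - 6x² + 5x + 1.
Evaluating at x = 5: g(5) = 1251.

1251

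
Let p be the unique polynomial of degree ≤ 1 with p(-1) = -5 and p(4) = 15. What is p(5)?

Write p(u) = au + b. Substituting each data point gives a linear system:
  -a + b = -5
  4a + b = 15
Solving the system yields a = 4, b = -1.
So p(u) = 4u - 1.
Then p(5) = 19.

19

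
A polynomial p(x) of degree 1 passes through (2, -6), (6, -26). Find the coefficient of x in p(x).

Write p(x) = ax + b. Substituting each data point gives a linear system:
  2a + b = -6
  6a + b = -26
Solving the system yields a = -5, b = 4.
So p(x) = -5x + 4.
The leading coefficient is -5.

-5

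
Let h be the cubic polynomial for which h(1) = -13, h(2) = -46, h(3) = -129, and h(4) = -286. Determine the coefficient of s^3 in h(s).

-4

Write h(s) = as^3 + bs^2 + cs + d. Substituting each data point gives a linear system:
  a + b + c + d = -13
  8a + 4b + 2c + d = -46
  27a + 9b + 3c + d = -129
  64a + 16b + 4c + d = -286
Solving the system yields a = -4, b = -1, c = -2, d = -6.
So h(s) = -4s^3 - s^2 - 2s - 6.
The leading coefficient is -4.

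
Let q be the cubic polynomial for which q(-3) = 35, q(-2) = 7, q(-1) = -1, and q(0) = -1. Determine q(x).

Write q(x) = ax^3 + bx^2 + cx + d. Substituting each data point gives a linear system:
  -27a + 9b - 3c + d = 35
  -8a + 4b - 2c + d = 7
  -a + b - c + d = -1
  d = -1
Solving the system yields a = -2, b = -2, c = 0, d = -1.
So q(x) = -2x^3 - 2x^2 - 1.
Check: q(-2) = 7. ✓

q(x) = -2x^3 - 2x^2 - 1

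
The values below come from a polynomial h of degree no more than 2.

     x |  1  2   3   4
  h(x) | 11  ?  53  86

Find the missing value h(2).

28

The 3 known points determine the degree-2 polynomial uniquely.
Write h(x) = ax^2 + bx + c. Substituting each data point gives a linear system:
  a + b + c = 11
  9a + 3b + c = 53
  16a + 4b + c = 86
Solving the system yields a = 4, b = 5, c = 2.
So h(x) = 4x^2 + 5x + 2.
Then h(2) = 28.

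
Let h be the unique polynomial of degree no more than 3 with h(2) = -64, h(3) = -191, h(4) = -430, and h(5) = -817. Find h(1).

Using the Lagrange interpolation formula with nodes 2, 3, 4, 5:
  L_0(s) = (s - 3)(s - 4)(s - 5) / -6
  L_1(s) = (s - 2)(s - 4)(s - 5) / 2
  L_2(s) = (s - 2)(s - 3)(s - 5) / -2
  L_3(s) = (s - 2)(s - 3)(s - 4) / 6
Then h(s) = -64·L_0(s) - 191·L_1(s) - 430·L_2(s) - 817·L_3(s).
Expanding and collecting terms gives h(s) = -6s^3 - 2s^2 - 3s - 2.
Evaluating at s = 1: h(1) = -13.

-13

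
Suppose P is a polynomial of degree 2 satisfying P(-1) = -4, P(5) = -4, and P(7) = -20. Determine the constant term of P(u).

1

Write P(u) = au^2 + bu + c. Substituting each data point gives a linear system:
  a - b + c = -4
  25a + 5b + c = -4
  49a + 7b + c = -20
Solving the system yields a = -1, b = 4, c = 1.
So P(u) = -u² + 4u + 1.
The constant term is 1.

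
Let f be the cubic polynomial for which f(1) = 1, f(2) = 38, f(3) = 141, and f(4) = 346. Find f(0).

-6

Using the Lagrange interpolation formula with nodes 1, 2, 3, 4:
  L_0(s) = (s - 2)(s - 3)(s - 4) / -6
  L_1(s) = (s - 1)(s - 3)(s - 4) / 2
  L_2(s) = (s - 1)(s - 2)(s - 4) / -2
  L_3(s) = (s - 1)(s - 2)(s - 3) / 6
Then f(s) = 1·L_0(s) + 38·L_1(s) + 141·L_2(s) + 346·L_3(s).
Expanding and collecting terms gives f(s) = 6s^3 - 3s^2 + 4s - 6.
Evaluating at s = 0: f(0) = -6.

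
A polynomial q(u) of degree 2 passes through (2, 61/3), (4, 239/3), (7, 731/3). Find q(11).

1807/3

Write q(u) = au^2 + bu + c. Substituting each data point gives a linear system:
  4a + 2b + c = 61/3
  16a + 4b + c = 239/3
  49a + 7b + c = 731/3
Solving the system yields a = 5, b = -1/3, c = 1.
So q(u) = 5u^2 - (1/3)u + 1.
Then q(11) = 1807/3.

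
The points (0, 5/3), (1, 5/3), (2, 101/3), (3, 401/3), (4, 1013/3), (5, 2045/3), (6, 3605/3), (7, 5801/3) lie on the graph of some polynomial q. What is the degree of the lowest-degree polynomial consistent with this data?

Forward differences of the values at s = 0, 1, 2, 3, 4, 5, 6, 7:
  q  : 5/3  5/3  101/3  401/3  1013/3  2045/3  3605/3  5801/3
  Δ  : 0  32  100  204  344  520  732
  Δ^2: 32  68  104  140  176  212
  Δ^3: 36  36  36  36  36
  Δ^4: 0  0  0  0
  Δ^5: 0  0  0
  Δ^6: 0  0
  Δ^7: 0
The third differences are constant (36) and nonzero, while all higher differences vanish, so the minimal degree is 3.

3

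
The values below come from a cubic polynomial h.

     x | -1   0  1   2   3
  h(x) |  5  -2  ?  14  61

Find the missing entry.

-3

On equispaced nodes a degree-3 polynomial has vanishing fourth forward difference, so
  h(-1) - 4·h(0) + 6·h(1) - 4·h(2) + h(3) = 0.
Substituting the known values and solving for h(1):
  6·h(1) = -18
  h(1) = -3.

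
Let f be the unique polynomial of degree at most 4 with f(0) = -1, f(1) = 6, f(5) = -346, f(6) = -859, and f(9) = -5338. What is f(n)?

Write f(n) = an^4 + bn^3 + cn^2 + dn + e. Substituting each data point gives a linear system:
  e = -1
  a + b + c + d + e = 6
  625a + 125b + 25c + 5d + e = -346
  1296a + 216b + 36c + 6d + e = -859
  6561a + 729b + 81c + 9d + e = -5338
Solving the system yields a = -1, b = 1, c = 6, d = 1, e = -1.
So f(n) = -n⁴ + n³ + 6n² + n - 1.
Check: f(1) = 6. ✓

f(n) = -n^4 + n^3 + 6n^2 + n - 1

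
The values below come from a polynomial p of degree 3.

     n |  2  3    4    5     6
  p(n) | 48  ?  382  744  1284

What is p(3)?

On equispaced nodes a degree-3 polynomial has vanishing fourth forward difference, so
  p(2) - 4·p(3) + 6·p(4) - 4·p(5) + p(6) = 0.
Substituting the known values and solving for p(3):
  -4·p(3) = -648
  p(3) = 162.

162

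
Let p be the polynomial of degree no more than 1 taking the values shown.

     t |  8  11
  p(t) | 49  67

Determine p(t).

p(t) = 6t + 1

Write p(t) = at + b. Substituting each data point gives a linear system:
  8a + b = 49
  11a + b = 67
Solving the system yields a = 6, b = 1.
So p(t) = 6t + 1.
Check: p(8) = 49. ✓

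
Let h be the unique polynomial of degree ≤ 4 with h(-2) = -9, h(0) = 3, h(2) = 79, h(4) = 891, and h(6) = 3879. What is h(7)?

Using the Lagrange interpolation formula with nodes -2, 0, 2, 4, 6:
  L_0(n) = n(n - 2)(n - 4)(n - 6) / 384
  L_1(n) = (n + 2)(n - 2)(n - 4)(n - 6) / -96
  L_2(n) = (n + 2)n(n - 4)(n - 6) / 64
  L_3(n) = (n + 2)n(n - 2)(n - 6) / -96
  L_4(n) = (n + 2)n(n - 2)(n - 4) / 384
Then h(n) = -9·L_0(n) + 3·L_1(n) + 79·L_2(n) + 891·L_3(n) + 3879·L_4(n).
Expanding and collecting terms gives h(n) = 2n^4 + 6n^3 - 2n + 3.
Evaluating at n = 7: h(7) = 6849.

6849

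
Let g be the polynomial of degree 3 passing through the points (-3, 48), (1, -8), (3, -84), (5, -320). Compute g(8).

-1184

Write g(t) = at^3 + bt^2 + ct + d. Substituting each data point gives a linear system:
  -27a + 9b - 3c + d = 48
  a + b + c + d = -8
  27a + 9b + 3c + d = -84
  125a + 25b + 5c + d = -320
Solving the system yields a = -2, b = -2, c = -4, d = 0.
So g(t) = -2t³ - 2t² - 4t.
Then g(8) = -1184.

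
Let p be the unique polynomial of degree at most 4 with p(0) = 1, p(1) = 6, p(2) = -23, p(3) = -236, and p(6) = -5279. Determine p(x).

Write p(x) = ax^4 + bx^3 + cx^2 + dx + e. Substituting each data point gives a linear system:
  e = 1
  a + b + c + d + e = 6
  16a + 8b + 4c + 2d + e = -23
  81a + 27b + 9c + 3d + e = -236
  1296a + 216b + 36c + 6d + e = -5279
Solving the system yields a = -5, b = 5, c = 3, d = 2, e = 1.
So p(x) = -5x^4 + 5x^3 + 3x^2 + 2x + 1.
Check: p(0) = 1. ✓

p(x) = -5x^4 + 5x^3 + 3x^2 + 2x + 1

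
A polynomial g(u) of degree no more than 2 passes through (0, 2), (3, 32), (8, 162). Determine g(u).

Write g(u) = au^2 + bu + c. Substituting each data point gives a linear system:
  c = 2
  9a + 3b + c = 32
  64a + 8b + c = 162
Solving the system yields a = 2, b = 4, c = 2.
So g(u) = 2u² + 4u + 2.
Check: g(0) = 2. ✓

g(u) = 2u^2 + 4u + 2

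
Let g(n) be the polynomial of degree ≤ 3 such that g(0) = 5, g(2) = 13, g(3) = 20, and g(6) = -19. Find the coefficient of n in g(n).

Write g(n) = an^3 + bn^2 + cn + d. Substituting each data point gives a linear system:
  d = 5
  8a + 4b + 2c + d = 13
  27a + 9b + 3c + d = 20
  216a + 36b + 6c + d = -19
Solving the system yields a = -1, b = 6, c = -4, d = 5.
So g(n) = -n^3 + 6n^2 - 4n + 5.
The coefficient of n is -4.

-4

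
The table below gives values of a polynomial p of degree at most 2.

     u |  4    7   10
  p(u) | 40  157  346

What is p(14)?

710

Forward differences of the values at u = 4, 7, 10:
  p  : 40  157  346
  Δ  : 117  189
  Δ^2: 72
The second differences are constant, confirming degree 2.
Interpolating (Newton forward form) and evaluating at u = 14 gives p(14) = 710.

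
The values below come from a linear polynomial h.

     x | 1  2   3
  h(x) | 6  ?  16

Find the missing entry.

The 2 known points determine the degree-1 polynomial uniquely.
Write h(x) = ax + b. Substituting each data point gives a linear system:
  a + b = 6
  3a + b = 16
Solving the system yields a = 5, b = 1.
So h(x) = 5x + 1.
Then h(2) = 11.

11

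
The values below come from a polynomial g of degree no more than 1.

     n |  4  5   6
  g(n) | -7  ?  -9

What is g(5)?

On equispaced nodes a degree-1 polynomial has vanishing second forward difference, so
  g(4) - 2·g(5) + g(6) = 0.
Substituting the known values and solving for g(5):
  -2·g(5) = 16
  g(5) = -8.

-8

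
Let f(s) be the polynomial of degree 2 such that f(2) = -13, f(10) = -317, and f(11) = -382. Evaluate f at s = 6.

Write f(s) = as^2 + bs + c. Substituting each data point gives a linear system:
  4a + 2b + c = -13
  100a + 10b + c = -317
  121a + 11b + c = -382
Solving the system yields a = -3, b = -2, c = 3.
So f(s) = -3s^2 - 2s + 3.
Then f(6) = -117.

-117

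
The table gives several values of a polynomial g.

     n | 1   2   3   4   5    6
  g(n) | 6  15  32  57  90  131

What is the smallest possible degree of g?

2

Forward differences of the values at n = 1, 2, 3, 4, 5, 6:
  g  : 6  15  32  57  90  131
  Δ  : 9  17  25  33  41
  Δ^2: 8  8  8  8
  Δ^3: 0  0  0
  Δ^4: 0  0
  Δ^5: 0
The second differences are constant (8) and nonzero, while all higher differences vanish, so the minimal degree is 2.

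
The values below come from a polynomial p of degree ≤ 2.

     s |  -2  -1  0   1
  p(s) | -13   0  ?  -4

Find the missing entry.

3

The 3 known points determine the degree-2 polynomial uniquely.
Write p(s) = as^2 + bs + c. Substituting each data point gives a linear system:
  4a - 2b + c = -13
  a - b + c = 0
  a + b + c = -4
Solving the system yields a = -5, b = -2, c = 3.
So p(s) = -5s^2 - 2s + 3.
Then p(0) = 3.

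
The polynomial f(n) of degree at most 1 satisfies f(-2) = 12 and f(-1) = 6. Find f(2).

Write f(n) = an + b. Substituting each data point gives a linear system:
  -2a + b = 12
  -a + b = 6
Solving the system yields a = -6, b = 0.
So f(n) = -6n.
Then f(2) = -12.

-12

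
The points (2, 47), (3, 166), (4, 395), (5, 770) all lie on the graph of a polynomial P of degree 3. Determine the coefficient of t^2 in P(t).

1

Write P(t) = at^3 + bt^2 + ct + d. Substituting each data point gives a linear system:
  8a + 4b + 2c + d = 47
  27a + 9b + 3c + d = 166
  64a + 16b + 4c + d = 395
  125a + 25b + 5c + d = 770
Solving the system yields a = 6, b = 1, c = 0, d = -5.
So P(t) = 6t^3 + t^2 - 5.
The coefficient of t^2 is 1.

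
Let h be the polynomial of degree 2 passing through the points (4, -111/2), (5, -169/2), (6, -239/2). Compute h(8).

-415/2

Forward differences of the values at x = 4, 5, 6:
  h  : -111/2  -169/2  -239/2
  Δ  : -29  -35
  Δ^2: -6
The second differences are constant, confirming degree 2.
Interpolating (Newton forward form) and evaluating at x = 8 gives h(8) = -415/2.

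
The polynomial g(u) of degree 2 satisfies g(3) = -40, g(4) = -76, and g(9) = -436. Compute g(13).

-940

Write g(u) = au^2 + bu + c. Substituting each data point gives a linear system:
  9a + 3b + c = -40
  16a + 4b + c = -76
  81a + 9b + c = -436
Solving the system yields a = -6, b = 6, c = -4.
So g(u) = -6u² + 6u - 4.
Then g(13) = -940.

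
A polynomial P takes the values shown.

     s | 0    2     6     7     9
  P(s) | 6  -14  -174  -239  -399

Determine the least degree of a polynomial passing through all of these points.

Divided differences on the nodes 0, 2, 6, 7, 9:
  order 0: 6  -14  -174  -239  -399
  order 1: -10  -40  -65  -80
  order 2: -5  -5  -5
  order 3: 0  0
  order 4: 0
The order-2 divided differences are all -5 (nonzero) and every higher order vanishes, so the data lies on a polynomial of degree exactly 2.

2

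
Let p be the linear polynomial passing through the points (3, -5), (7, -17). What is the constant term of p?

4

Write p(u) = au + b. Substituting each data point gives a linear system:
  3a + b = -5
  7a + b = -17
Solving the system yields a = -3, b = 4.
So p(u) = -3u + 4.
The constant term is 4.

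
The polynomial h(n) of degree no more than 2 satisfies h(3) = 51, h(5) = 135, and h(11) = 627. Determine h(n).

Write h(n) = an^2 + bn + c. Substituting each data point gives a linear system:
  9a + 3b + c = 51
  25a + 5b + c = 135
  121a + 11b + c = 627
Solving the system yields a = 5, b = 2, c = 0.
So h(n) = 5n^2 + 2n.
Check: h(5) = 135. ✓

h(n) = 5n^2 + 2n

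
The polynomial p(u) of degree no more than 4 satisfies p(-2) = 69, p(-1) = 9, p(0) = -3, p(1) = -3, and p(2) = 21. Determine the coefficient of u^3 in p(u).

Write p(u) = au^4 + bu^3 + cu^2 + du + e. Substituting each data point gives a linear system:
  16a - 8b + 4c - 2d + e = 69
  a - b + c - d + e = 9
  e = -3
  a + b + c + d + e = -3
  16a + 8b + 4c + 2d + e = 21
Solving the system yields a = 2, b = -2, c = 4, d = -4, e = -3.
So p(u) = 2u⁴ - 2u³ + 4u² - 4u - 3.
The coefficient of u^3 is -2.

-2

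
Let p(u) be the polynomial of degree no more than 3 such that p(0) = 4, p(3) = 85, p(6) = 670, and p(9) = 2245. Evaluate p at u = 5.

389

Write p(u) = au^3 + bu^2 + cu + d. Substituting each data point gives a linear system:
  d = 4
  27a + 9b + 3c + d = 85
  216a + 36b + 6c + d = 670
  729a + 81b + 9c + d = 2245
Solving the system yields a = 3, b = 1, c = -3, d = 4.
So p(u) = 3u^3 + u^2 - 3u + 4.
Then p(5) = 389.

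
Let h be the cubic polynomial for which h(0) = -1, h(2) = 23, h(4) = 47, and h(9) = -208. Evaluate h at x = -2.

Using the Lagrange interpolation formula with nodes 0, 2, 4, 9:
  L_0(x) = (x - 2)(x - 4)(x - 9) / -72
  L_1(x) = x(x - 4)(x - 9) / 28
  L_2(x) = x(x - 2)(x - 9) / -40
  L_3(x) = x(x - 2)(x - 4) / 315
Then h(x) = -1·L_0(x) + 23·L_1(x) + 47·L_2(x) - 208·L_3(x).
Expanding and collecting terms gives h(x) = -x^3 + 6x^2 + 4x - 1.
Evaluating at x = -2: h(-2) = 23.

23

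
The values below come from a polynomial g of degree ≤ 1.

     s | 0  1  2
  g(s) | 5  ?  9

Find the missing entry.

On equispaced nodes a degree-1 polynomial has vanishing second forward difference, so
  g(0) - 2·g(1) + g(2) = 0.
Substituting the known values and solving for g(1):
  -2·g(1) = -14
  g(1) = 7.

7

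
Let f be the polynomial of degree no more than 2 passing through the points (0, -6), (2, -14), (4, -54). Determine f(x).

Write f(x) = ax^2 + bx + c. Substituting each data point gives a linear system:
  c = -6
  4a + 2b + c = -14
  16a + 4b + c = -54
Solving the system yields a = -4, b = 4, c = -6.
So f(x) = -4x^2 + 4x - 6.
Check: f(0) = -6. ✓

f(x) = -4x^2 + 4x - 6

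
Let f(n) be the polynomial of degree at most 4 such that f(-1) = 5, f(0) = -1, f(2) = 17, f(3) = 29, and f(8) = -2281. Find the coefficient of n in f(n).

Write f(n) = an^4 + bn^3 + cn^2 + dn + e. Substituting each data point gives a linear system:
  a - b + c - d + e = 5
  e = -1
  16a + 8b + 4c + 2d + e = 17
  81a + 27b + 9c + 3d + e = 29
  4096a + 512b + 64c + 8d + e = -2281
Solving the system yields a = -1, b = 3, c = 5, d = -5, e = -1.
So f(n) = -n^4 + 3n^3 + 5n^2 - 5n - 1.
The coefficient of n is -5.

-5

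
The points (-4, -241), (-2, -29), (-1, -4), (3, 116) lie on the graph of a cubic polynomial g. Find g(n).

g(n) = 4n^3 + n^2 - 1

Write g(n) = an^3 + bn^2 + cn + d. Substituting each data point gives a linear system:
  -64a + 16b - 4c + d = -241
  -8a + 4b - 2c + d = -29
  -a + b - c + d = -4
  27a + 9b + 3c + d = 116
Solving the system yields a = 4, b = 1, c = 0, d = -1.
So g(n) = 4n^3 + n^2 - 1.
Check: g(-4) = -241. ✓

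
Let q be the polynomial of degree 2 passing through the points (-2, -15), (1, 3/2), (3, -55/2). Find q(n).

q(n) = -4n^2 + (3/2)n + 4

Using the Lagrange interpolation formula with nodes -2, 1, 3:
  L_0(n) = (n - 1)(n - 3) / 15
  L_1(n) = (n + 2)(n - 3) / -6
  L_2(n) = (n + 2)(n - 1) / 10
Then q(n) = -15·L_0(n) + 3/2·L_1(n) - 55/2·L_2(n).
Expanding and collecting terms gives q(n) = -4n^2 + (3/2)n + 4.
Check: q(3) = -55/2. ✓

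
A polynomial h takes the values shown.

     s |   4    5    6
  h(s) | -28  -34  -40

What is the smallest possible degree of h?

Forward differences of the values at s = 4, 5, 6:
  h  : -28  -34  -40
  Δ  : -6  -6
  Δ^2: 0
The first differences are constant (-6) and nonzero, while all higher differences vanish, so the minimal degree is 1.

1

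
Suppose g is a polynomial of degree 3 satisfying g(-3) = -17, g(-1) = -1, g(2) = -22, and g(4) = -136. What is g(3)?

-65

Write g(t) = at^3 + bt^2 + ct + d. Substituting each data point gives a linear system:
  -27a + 9b - 3c + d = -17
  -a + b - c + d = -1
  8a + 4b + 2c + d = -22
  64a + 16b + 4c + d = -136
Solving the system yields a = -1, b = -5, c = 1, d = 4.
So g(t) = -t^3 - 5t^2 + t + 4.
Then g(3) = -65.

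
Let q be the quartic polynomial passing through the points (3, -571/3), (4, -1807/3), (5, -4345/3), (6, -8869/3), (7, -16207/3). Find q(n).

Write q(n) = an^4 + bn^3 + cn^2 + dn + e. Substituting each data point gives a linear system:
  81a + 27b + 9c + 3d + e = -571/3
  256a + 64b + 16c + 4d + e = -1807/3
  625a + 125b + 25c + 5d + e = -4345/3
  1296a + 216b + 36c + 6d + e = -8869/3
  2401a + 343b + 49c + 7d + e = -16207/3
Solving the system yields a = -2, b = -2, c = 1, d = 5, e = 5/3.
So q(n) = -2n⁴ - 2n³ + n² + 5n + 5/3.
Check: q(4) = -1807/3. ✓

q(n) = -2n^4 - 2n^3 + n^2 + 5n + 5/3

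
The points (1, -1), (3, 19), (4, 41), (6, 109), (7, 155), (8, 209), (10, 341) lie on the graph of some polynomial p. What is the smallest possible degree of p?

Divided differences on the nodes 1, 3, 4, 6, 7, 8, 10:
  order 0: -1  19  41  109  155  209  341
  order 1: 10  22  34  46  54  66
  order 2: 4  4  4  4  4
  order 3: 0  0  0  0
  order 4: 0  0  0
  order 5: 0  0
  order 6: 0
The order-2 divided differences are all 4 (nonzero) and every higher order vanishes, so the data lies on a polynomial of degree exactly 2.

2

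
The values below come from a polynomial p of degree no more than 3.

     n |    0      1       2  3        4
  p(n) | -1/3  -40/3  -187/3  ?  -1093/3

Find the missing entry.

On equispaced nodes a degree-3 polynomial has vanishing fourth forward difference, so
  p(0) - 4·p(1) + 6·p(2) - 4·p(3) + p(4) = 0.
Substituting the known values and solving for p(3):
  -4·p(3) = 2056/3
  p(3) = -514/3.

-514/3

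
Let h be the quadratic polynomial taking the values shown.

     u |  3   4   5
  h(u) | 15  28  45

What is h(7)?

Using the Lagrange interpolation formula with nodes 3, 4, 5:
  L_0(u) = (u - 4)(u - 5) / 2
  L_1(u) = (u - 3)(u - 5) / -1
  L_2(u) = (u - 3)(u - 4) / 2
Then h(u) = 15·L_0(u) + 28·L_1(u) + 45·L_2(u).
Expanding and collecting terms gives h(u) = 2u^2 - u.
Evaluating at u = 7: h(7) = 91.

91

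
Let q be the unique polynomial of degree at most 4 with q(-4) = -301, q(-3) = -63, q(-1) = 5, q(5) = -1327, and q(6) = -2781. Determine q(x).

q(x) = -2x^4 - 2x^3 + 6x^2 + 4x + 3

Write q(x) = ax^4 + bx^3 + cx^2 + dx + e. Substituting each data point gives a linear system:
  256a - 64b + 16c - 4d + e = -301
  81a - 27b + 9c - 3d + e = -63
  a - b + c - d + e = 5
  625a + 125b + 25c + 5d + e = -1327
  1296a + 216b + 36c + 6d + e = -2781
Solving the system yields a = -2, b = -2, c = 6, d = 4, e = 3.
So q(x) = -2x^4 - 2x^3 + 6x^2 + 4x + 3.
Check: q(-1) = 5. ✓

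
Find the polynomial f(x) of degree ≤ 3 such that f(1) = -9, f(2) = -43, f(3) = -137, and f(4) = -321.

f(x) = -5x^3 + x - 5

Using the Lagrange interpolation formula with nodes 1, 2, 3, 4:
  L_0(x) = (x - 2)(x - 3)(x - 4) / -6
  L_1(x) = (x - 1)(x - 3)(x - 4) / 2
  L_2(x) = (x - 1)(x - 2)(x - 4) / -2
  L_3(x) = (x - 1)(x - 2)(x - 3) / 6
Then f(x) = -9·L_0(x) - 43·L_1(x) - 137·L_2(x) - 321·L_3(x).
Expanding and collecting terms gives f(x) = -5x^3 + x - 5.
Check: f(3) = -137. ✓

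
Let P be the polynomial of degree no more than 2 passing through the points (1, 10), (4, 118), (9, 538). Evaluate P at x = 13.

1090

Using the Lagrange interpolation formula with nodes 1, 4, 9:
  L_0(x) = (x - 4)(x - 9) / 24
  L_1(x) = (x - 1)(x - 9) / -15
  L_2(x) = (x - 1)(x - 4) / 40
Then P(x) = 10·L_0(x) + 118·L_1(x) + 538·L_2(x).
Expanding and collecting terms gives P(x) = 6x^2 + 6x - 2.
Evaluating at x = 13: P(13) = 1090.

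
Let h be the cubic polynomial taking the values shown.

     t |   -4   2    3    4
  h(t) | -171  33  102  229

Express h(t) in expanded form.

h(t) = 3t^3 + 2t^2 + 2t - 3

Write h(t) = at^3 + bt^2 + ct + d. Substituting each data point gives a linear system:
  -64a + 16b - 4c + d = -171
  8a + 4b + 2c + d = 33
  27a + 9b + 3c + d = 102
  64a + 16b + 4c + d = 229
Solving the system yields a = 3, b = 2, c = 2, d = -3.
So h(t) = 3t^3 + 2t^2 + 2t - 3.
Check: h(4) = 229. ✓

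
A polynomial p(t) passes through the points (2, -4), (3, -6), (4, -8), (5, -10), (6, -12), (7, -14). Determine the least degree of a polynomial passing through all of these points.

1

Forward differences of the values at t = 2, 3, 4, 5, 6, 7:
  p  : -4  -6  -8  -10  -12  -14
  Δ  : -2  -2  -2  -2  -2
  Δ^2: 0  0  0  0
  Δ^3: 0  0  0
  Δ^4: 0  0
  Δ^5: 0
The first differences are constant (-2) and nonzero, while all higher differences vanish, so the minimal degree is 1.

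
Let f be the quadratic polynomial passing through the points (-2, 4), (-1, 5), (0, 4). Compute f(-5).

Forward differences of the values at t = -2, -1, 0:
  f  : 4  5  4
  Δ  : 1  -1
  Δ^2: -2
The second differences are constant, confirming degree 2.
Interpolating (Newton forward form) and evaluating at t = -5 gives f(-5) = -11.

-11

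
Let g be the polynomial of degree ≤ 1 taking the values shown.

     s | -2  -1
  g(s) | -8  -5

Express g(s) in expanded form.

Write g(s) = as + b. Substituting each data point gives a linear system:
  -2a + b = -8
  -a + b = -5
Solving the system yields a = 3, b = -2.
So g(s) = 3s - 2.
Check: g(-1) = -5. ✓

g(s) = 3s - 2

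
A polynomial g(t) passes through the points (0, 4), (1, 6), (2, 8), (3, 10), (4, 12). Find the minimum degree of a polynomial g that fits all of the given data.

Forward differences of the values at t = 0, 1, 2, 3, 4:
  g  : 4  6  8  10  12
  Δ  : 2  2  2  2
  Δ^2: 0  0  0
  Δ^3: 0  0
  Δ^4: 0
The first differences are constant (2) and nonzero, while all higher differences vanish, so the minimal degree is 1.

1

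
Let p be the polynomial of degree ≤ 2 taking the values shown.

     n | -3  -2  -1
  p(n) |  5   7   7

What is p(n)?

Write p(n) = an^2 + bn + c. Substituting each data point gives a linear system:
  9a - 3b + c = 5
  4a - 2b + c = 7
  a - b + c = 7
Solving the system yields a = -1, b = -3, c = 5.
So p(n) = -n^2 - 3n + 5.
Check: p(-2) = 7. ✓

p(n) = -n^2 - 3n + 5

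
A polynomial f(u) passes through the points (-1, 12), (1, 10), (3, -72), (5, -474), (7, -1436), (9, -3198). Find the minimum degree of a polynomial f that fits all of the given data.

3

Forward differences of the values at u = -1, 1, 3, 5, 7, 9:
  f  : 12  10  -72  -474  -1436  -3198
  Δ  : -2  -82  -402  -962  -1762
  Δ^2: -80  -320  -560  -800
  Δ^3: -240  -240  -240
  Δ^4: 0  0
  Δ^5: 0
The third differences are constant (-240) and nonzero, while all higher differences vanish, so the minimal degree is 3.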